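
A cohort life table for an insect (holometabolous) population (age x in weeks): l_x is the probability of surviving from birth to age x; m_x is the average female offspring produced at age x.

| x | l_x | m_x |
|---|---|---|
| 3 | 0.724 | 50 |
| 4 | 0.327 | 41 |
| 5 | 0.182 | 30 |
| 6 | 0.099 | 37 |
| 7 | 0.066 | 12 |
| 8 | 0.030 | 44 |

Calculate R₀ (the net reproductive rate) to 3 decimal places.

R₀ = Σ l_x m_x:
  age 3: 0.724 × 50 = 36.2000
  age 4: 0.327 × 41 = 13.4070
  age 5: 0.182 × 30 = 5.4600
  age 6: 0.099 × 37 = 3.6630
  age 7: 0.066 × 12 = 0.7920
  age 8: 0.030 × 44 = 1.3200
R₀ = 36.2000 + 13.4070 + 5.4600 + 3.6630 + 0.7920 + 1.3200 = 60.8420

60.842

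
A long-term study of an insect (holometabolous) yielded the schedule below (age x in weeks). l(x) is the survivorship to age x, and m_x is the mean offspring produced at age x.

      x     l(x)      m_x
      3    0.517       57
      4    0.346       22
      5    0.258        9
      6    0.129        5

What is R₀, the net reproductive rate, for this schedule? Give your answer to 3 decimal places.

R₀ = Σ l(x) m_x:
  age 3: 0.517 × 57 = 29.4690
  age 4: 0.346 × 22 = 7.6120
  age 5: 0.258 × 9 = 2.3220
  age 6: 0.129 × 5 = 0.6450
R₀ = 29.4690 + 7.6120 + 2.3220 + 0.6450 = 40.0480

40.048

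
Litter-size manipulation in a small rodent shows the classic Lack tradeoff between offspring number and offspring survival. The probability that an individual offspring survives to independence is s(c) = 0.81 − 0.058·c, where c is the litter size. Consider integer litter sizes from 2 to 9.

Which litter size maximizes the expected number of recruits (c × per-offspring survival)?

7

Expected recruits = c × s(c):
  c=2: 2 × 0.694 = 1.388
  c=3: 3 × 0.636 = 1.908
  c=4: 4 × 0.578 = 2.312
  c=5: 5 × 0.520 = 2.600
  c=6: 6 × 0.462 = 2.772
  c=7: 7 × 0.404 = 2.828
  c=8: 8 × 0.346 = 2.768
  c=9: 9 × 0.288 = 2.592
Maximum at c = 7 (2.828 recruits).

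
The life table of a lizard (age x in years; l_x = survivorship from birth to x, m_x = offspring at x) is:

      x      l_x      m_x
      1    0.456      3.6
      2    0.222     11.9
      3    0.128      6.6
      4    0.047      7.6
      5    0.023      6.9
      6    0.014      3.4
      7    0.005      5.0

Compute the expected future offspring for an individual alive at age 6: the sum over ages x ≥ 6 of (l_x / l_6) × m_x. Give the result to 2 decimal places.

5.19

l_6 = 0.014. Conditional survival from age 6 to x is l_x / l_6.
  x=6: (0.014/0.014) × 3.4 = 3.4000
  x=7: (0.005/0.014) × 5.0 = 1.7857
Sum = 3.4000 + 1.7857 = 5.1857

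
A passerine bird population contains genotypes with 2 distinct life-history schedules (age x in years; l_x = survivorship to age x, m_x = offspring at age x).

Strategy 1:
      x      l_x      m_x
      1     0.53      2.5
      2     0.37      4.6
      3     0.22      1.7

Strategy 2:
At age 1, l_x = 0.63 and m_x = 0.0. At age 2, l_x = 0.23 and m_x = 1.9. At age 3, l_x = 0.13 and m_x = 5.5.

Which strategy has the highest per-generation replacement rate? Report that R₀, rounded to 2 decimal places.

Strategy 1: R₀ = 0.53×2.5 + 0.37×4.6 + 0.22×1.7 = 3.4010
Strategy 2: R₀ = 0.63×0.0 + 0.23×1.9 + 0.13×5.5 = 1.1520
Highest R₀: strategy 1 with 3.4010.

3.40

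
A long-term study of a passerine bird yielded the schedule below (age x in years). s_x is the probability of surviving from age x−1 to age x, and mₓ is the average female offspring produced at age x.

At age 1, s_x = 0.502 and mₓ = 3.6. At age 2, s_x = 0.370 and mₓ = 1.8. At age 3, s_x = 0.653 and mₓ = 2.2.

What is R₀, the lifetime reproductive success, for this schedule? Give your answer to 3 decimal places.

Survivorship from birth: l_x = s_1·s_2·…·s_x.
  l_1 = 0.50200
  l_2 = 0.18574
  l_3 = 0.12129
R₀ = Σ l_x mₓ:
  age 1: 0.50200 × 3.6 = 1.8072
  age 2: 0.18574 × 1.8 = 0.3343
  age 3: 0.12129 × 2.2 = 0.2668
R₀ = 1.8072 + 0.3343 + 0.2668 = 2.4084

2.408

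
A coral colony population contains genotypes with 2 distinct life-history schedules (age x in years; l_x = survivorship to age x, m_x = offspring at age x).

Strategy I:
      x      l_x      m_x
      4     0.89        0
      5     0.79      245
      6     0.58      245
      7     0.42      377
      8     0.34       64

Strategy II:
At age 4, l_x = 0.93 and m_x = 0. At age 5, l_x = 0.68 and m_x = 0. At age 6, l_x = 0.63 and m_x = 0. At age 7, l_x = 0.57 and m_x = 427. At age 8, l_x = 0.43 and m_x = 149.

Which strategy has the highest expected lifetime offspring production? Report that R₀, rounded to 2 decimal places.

515.75

Strategy I: R₀ = 0.89×0 + 0.79×245 + 0.58×245 + 0.42×377 + 0.34×64 = 515.7500
Strategy II: R₀ = 0.93×0 + 0.68×0 + 0.63×0 + 0.57×427 + 0.43×149 = 307.4600
Highest R₀: strategy I with 515.7500.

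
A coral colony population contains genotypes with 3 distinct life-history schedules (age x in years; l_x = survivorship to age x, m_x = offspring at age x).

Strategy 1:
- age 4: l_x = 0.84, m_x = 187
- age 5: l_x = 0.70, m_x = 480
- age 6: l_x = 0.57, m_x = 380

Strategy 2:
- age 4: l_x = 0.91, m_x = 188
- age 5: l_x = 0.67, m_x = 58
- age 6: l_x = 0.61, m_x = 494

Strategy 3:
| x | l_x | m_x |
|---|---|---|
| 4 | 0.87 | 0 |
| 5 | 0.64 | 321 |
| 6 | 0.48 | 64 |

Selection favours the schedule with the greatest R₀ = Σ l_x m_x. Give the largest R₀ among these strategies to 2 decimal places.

Strategy 1: R₀ = 0.84×187 + 0.70×480 + 0.57×380 = 709.6800
Strategy 2: R₀ = 0.91×188 + 0.67×58 + 0.61×494 = 511.2800
Strategy 3: R₀ = 0.87×0 + 0.64×321 + 0.48×64 = 236.1600
Highest R₀: strategy 1 with 709.6800.

709.68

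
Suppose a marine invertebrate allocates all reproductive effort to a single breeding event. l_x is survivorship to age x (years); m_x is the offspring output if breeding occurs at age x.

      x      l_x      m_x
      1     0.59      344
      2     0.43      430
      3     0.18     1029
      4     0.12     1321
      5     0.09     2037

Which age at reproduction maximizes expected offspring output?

1

Expected offspring if breeding at age x = l_x × m_x:
  age 1: 0.59 × 344 = 202.960
  age 2: 0.43 × 430 = 184.900
  age 3: 0.18 × 1029 = 185.220
  age 4: 0.12 × 1321 = 158.520
  age 5: 0.09 × 2037 = 183.330
Maximum at age 1 (202.960).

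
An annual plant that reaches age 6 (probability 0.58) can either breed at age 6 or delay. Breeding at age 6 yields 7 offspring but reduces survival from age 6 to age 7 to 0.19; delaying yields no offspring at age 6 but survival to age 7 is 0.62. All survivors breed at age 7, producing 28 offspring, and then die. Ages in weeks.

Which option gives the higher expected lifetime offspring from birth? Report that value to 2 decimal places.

10.07

breed at age 6: R₀ = 0.58 × (7 + 0.19 × 28) = 0.58 × 12.3200 = 7.1456
delay to age 7: R₀ = 0.58 × (0.62 × 28) = 0.58 × 17.3600 = 10.0688
Higher: delay to age 7 (10.0688).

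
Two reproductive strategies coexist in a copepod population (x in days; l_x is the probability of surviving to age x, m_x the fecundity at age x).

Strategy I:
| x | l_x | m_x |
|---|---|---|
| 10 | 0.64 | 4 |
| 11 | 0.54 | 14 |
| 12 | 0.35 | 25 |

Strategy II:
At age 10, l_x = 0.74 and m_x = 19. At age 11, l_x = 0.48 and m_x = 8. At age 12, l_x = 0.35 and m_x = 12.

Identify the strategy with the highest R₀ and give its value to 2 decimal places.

Strategy I: R₀ = 0.64×4 + 0.54×14 + 0.35×25 = 18.8700
Strategy II: R₀ = 0.74×19 + 0.48×8 + 0.35×12 = 22.1000
Highest R₀: strategy II with 22.1000.

22.10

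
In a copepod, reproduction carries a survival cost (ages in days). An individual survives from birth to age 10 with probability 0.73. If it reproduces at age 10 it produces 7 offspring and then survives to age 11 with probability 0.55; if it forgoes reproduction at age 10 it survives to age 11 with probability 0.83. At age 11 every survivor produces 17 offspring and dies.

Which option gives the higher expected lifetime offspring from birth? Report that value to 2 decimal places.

11.94

breed at age 10: R₀ = 0.73 × (7 + 0.55 × 17) = 0.73 × 16.3500 = 11.9355
delay to age 11: R₀ = 0.73 × (0.83 × 17) = 0.73 × 14.1100 = 10.3003
Higher: breed at age 10 (11.9355).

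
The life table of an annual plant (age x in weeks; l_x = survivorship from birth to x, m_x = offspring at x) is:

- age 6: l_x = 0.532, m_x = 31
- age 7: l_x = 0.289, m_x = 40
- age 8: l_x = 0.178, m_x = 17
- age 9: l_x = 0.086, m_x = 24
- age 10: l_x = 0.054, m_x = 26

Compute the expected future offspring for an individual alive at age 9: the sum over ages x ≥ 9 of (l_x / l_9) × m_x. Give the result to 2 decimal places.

l_9 = 0.086. Conditional survival from age 9 to x is l_x / l_9.
  x=9: (0.086/0.086) × 24 = 24.0000
  x=10: (0.054/0.086) × 26 = 16.3256
Sum = 24.0000 + 16.3256 = 40.3256

40.33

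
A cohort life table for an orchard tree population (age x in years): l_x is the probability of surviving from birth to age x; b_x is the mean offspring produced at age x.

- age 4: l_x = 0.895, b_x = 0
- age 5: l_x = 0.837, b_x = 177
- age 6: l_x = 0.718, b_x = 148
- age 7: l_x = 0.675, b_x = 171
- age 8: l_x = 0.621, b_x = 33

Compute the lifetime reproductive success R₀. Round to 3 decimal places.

390.331

R₀ = Σ l_x b_x:
  age 4: 0.895 × 0 = 0.0000
  age 5: 0.837 × 177 = 148.1490
  age 6: 0.718 × 148 = 106.2640
  age 7: 0.675 × 171 = 115.4250
  age 8: 0.621 × 33 = 20.4930
R₀ = 0.0000 + 148.1490 + 106.2640 + 115.4250 + 20.4930 = 390.3310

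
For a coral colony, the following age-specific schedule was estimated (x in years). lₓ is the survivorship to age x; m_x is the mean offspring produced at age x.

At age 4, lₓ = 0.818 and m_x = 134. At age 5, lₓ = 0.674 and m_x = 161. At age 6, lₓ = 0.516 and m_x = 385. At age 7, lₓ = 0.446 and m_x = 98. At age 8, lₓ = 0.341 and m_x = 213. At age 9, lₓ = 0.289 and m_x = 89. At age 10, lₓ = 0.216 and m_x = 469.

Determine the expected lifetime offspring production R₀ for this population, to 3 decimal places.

R₀ = Σ lₓ m_x:
  age 4: 0.818 × 134 = 109.6120
  age 5: 0.674 × 161 = 108.5140
  age 6: 0.516 × 385 = 198.6600
  age 7: 0.446 × 98 = 43.7080
  age 8: 0.341 × 213 = 72.6330
  age 9: 0.289 × 89 = 25.7210
  age 10: 0.216 × 469 = 101.3040
R₀ = 109.6120 + 108.5140 + 198.6600 + 43.7080 + 72.6330 + 25.7210 + 101.3040 = 660.1520

660.152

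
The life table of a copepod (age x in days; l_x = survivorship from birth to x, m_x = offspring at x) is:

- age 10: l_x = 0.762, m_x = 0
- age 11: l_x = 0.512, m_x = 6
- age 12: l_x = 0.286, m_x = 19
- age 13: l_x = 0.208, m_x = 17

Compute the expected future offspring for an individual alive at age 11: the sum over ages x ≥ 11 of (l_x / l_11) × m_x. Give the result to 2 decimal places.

23.52

l_11 = 0.512. Conditional survival from age 11 to x is l_x / l_11.
  x=11: (0.512/0.512) × 6 = 6.0000
  x=12: (0.286/0.512) × 19 = 10.6133
  x=13: (0.208/0.512) × 17 = 6.9062
Sum = 6.0000 + 10.6133 + 6.9062 = 23.5195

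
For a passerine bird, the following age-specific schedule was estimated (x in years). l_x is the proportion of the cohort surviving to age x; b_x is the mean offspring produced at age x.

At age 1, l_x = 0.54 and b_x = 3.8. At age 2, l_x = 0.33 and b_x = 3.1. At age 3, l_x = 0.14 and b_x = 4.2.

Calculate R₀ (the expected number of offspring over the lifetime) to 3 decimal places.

R₀ = Σ l_x b_x:
  age 1: 0.54 × 3.8 = 2.0520
  age 2: 0.33 × 3.1 = 1.0230
  age 3: 0.14 × 4.2 = 0.5880
R₀ = 2.0520 + 1.0230 + 0.5880 = 3.6630

3.663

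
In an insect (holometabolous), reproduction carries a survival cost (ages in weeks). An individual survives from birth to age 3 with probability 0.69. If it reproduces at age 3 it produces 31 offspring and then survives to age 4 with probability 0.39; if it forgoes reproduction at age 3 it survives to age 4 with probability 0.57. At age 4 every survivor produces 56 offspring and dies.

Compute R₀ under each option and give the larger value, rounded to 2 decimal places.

36.46

breed at age 3: R₀ = 0.69 × (31 + 0.39 × 56) = 0.69 × 52.8400 = 36.4596
delay to age 4: R₀ = 0.69 × (0.57 × 56) = 0.69 × 31.9200 = 22.0248
Higher: breed at age 3 (36.4596).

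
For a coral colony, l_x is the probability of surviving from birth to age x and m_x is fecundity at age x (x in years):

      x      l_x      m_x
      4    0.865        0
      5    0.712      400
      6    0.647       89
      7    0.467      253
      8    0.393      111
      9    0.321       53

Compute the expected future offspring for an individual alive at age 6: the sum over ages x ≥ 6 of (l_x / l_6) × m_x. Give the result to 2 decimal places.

365.33

l_6 = 0.647. Conditional survival from age 6 to x is l_x / l_6.
  x=6: (0.647/0.647) × 89 = 89.0000
  x=7: (0.467/0.647) × 253 = 182.6136
  x=8: (0.393/0.647) × 111 = 67.4235
  x=9: (0.321/0.647) × 53 = 26.2952
Sum = 89.0000 + 182.6136 + 67.4235 + 26.2952 = 365.3323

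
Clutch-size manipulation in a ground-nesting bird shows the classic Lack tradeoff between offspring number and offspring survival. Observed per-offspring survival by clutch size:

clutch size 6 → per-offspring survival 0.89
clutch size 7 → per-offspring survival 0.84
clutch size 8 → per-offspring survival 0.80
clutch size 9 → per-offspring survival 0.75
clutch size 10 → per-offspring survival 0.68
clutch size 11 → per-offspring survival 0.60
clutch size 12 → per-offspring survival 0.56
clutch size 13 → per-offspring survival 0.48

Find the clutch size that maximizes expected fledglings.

Expected fledglings = c × s(c):
  c=6: 6 × 0.89 = 5.340
  c=7: 7 × 0.84 = 5.880
  c=8: 8 × 0.80 = 6.400
  c=9: 9 × 0.75 = 6.750
  c=10: 10 × 0.68 = 6.800
  c=11: 11 × 0.60 = 6.600
  c=12: 12 × 0.56 = 6.720
  c=13: 13 × 0.48 = 6.240
Maximum at c = 10 (6.800 fledglings).

10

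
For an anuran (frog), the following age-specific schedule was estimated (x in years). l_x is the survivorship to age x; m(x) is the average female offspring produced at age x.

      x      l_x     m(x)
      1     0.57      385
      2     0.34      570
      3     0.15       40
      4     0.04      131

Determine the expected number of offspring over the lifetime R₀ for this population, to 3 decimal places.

R₀ = Σ l_x m(x):
  age 1: 0.57 × 385 = 219.4500
  age 2: 0.34 × 570 = 193.8000
  age 3: 0.15 × 40 = 6.0000
  age 4: 0.04 × 131 = 5.2400
R₀ = 219.4500 + 193.8000 + 6.0000 + 5.2400 = 424.4900

424.490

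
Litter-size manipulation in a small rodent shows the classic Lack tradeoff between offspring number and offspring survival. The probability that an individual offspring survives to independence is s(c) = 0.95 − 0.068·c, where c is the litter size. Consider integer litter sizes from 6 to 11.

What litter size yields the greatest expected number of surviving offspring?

7

Expected surviving offspring = c × s(c):
  c=6: 6 × 0.542 = 3.252
  c=7: 7 × 0.474 = 3.318
  c=8: 8 × 0.406 = 3.248
  c=9: 9 × 0.338 = 3.042
  c=10: 10 × 0.270 = 2.700
  c=11: 11 × 0.202 = 2.222
Maximum at c = 7 (3.318 surviving offspring).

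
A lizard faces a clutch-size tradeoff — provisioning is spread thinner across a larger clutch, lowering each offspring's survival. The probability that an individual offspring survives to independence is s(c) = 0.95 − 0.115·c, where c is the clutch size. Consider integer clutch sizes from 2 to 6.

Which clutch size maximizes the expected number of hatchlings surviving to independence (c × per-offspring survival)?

Expected hatchlings surviving to independence = c × s(c):
  c=2: 2 × 0.720 = 1.440
  c=3: 3 × 0.605 = 1.815
  c=4: 4 × 0.490 = 1.960
  c=5: 5 × 0.375 = 1.875
  c=6: 6 × 0.260 = 1.560
Maximum at c = 4 (1.960 hatchlings surviving to independence).

4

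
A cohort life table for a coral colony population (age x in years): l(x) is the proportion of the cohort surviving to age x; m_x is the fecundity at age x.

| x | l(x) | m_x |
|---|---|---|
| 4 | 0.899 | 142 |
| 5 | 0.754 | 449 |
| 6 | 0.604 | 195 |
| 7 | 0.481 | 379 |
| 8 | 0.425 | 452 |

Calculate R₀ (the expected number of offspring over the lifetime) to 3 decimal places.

R₀ = Σ l(x) m_x:
  age 4: 0.899 × 142 = 127.6580
  age 5: 0.754 × 449 = 338.5460
  age 6: 0.604 × 195 = 117.7800
  age 7: 0.481 × 379 = 182.2990
  age 8: 0.425 × 452 = 192.1000
R₀ = 127.6580 + 338.5460 + 117.7800 + 182.2990 + 192.1000 = 958.3830

958.383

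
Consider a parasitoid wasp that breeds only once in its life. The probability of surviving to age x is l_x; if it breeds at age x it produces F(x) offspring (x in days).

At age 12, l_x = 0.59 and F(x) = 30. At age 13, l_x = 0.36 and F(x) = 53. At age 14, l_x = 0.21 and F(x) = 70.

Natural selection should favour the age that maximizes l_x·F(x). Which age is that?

Expected offspring if breeding at age x = l_x × F(x):
  age 12: 0.59 × 30 = 17.700
  age 13: 0.36 × 53 = 19.080
  age 14: 0.21 × 70 = 14.700
Maximum at age 13 (19.080).

13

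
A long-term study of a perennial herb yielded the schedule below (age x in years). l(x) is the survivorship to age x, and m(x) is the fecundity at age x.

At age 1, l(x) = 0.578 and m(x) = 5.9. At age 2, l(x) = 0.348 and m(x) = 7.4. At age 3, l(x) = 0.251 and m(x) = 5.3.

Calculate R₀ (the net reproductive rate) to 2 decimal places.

7.32

R₀ = Σ l(x) m(x):
  age 1: 0.578 × 5.9 = 3.4102
  age 2: 0.348 × 7.4 = 2.5752
  age 3: 0.251 × 5.3 = 1.3303
R₀ = 3.4102 + 2.5752 + 1.3303 = 7.3157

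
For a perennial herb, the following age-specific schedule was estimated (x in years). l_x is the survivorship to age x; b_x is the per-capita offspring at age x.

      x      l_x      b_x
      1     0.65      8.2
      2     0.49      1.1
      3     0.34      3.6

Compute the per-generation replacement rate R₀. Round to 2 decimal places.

R₀ = Σ l_x b_x:
  age 1: 0.65 × 8.2 = 5.3300
  age 2: 0.49 × 1.1 = 0.5390
  age 3: 0.34 × 3.6 = 1.2240
R₀ = 5.3300 + 0.5390 + 1.2240 = 7.0930

7.09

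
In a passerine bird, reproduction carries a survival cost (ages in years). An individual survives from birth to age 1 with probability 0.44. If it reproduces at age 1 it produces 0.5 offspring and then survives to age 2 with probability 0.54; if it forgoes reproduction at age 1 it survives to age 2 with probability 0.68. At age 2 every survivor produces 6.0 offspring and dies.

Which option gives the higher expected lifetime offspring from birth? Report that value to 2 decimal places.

1.80

breed at age 1: R₀ = 0.44 × (0.5 + 0.54 × 6.0) = 0.44 × 3.7400 = 1.6456
delay to age 2: R₀ = 0.44 × (0.68 × 6.0) = 0.44 × 4.0800 = 1.7952
Higher: delay to age 2 (1.7952).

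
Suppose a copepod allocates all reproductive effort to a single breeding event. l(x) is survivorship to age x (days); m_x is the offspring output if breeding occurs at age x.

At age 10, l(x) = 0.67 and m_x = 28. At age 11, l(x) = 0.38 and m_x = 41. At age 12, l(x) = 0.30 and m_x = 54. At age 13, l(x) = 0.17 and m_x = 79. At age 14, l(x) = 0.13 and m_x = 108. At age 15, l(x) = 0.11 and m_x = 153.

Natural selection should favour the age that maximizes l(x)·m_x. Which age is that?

10

Expected offspring if breeding at age x = l(x) × m_x:
  age 10: 0.67 × 28 = 18.760
  age 11: 0.38 × 41 = 15.580
  age 12: 0.30 × 54 = 16.200
  age 13: 0.17 × 79 = 13.430
  age 14: 0.13 × 108 = 14.040
  age 15: 0.11 × 153 = 16.830
Maximum at age 10 (18.760).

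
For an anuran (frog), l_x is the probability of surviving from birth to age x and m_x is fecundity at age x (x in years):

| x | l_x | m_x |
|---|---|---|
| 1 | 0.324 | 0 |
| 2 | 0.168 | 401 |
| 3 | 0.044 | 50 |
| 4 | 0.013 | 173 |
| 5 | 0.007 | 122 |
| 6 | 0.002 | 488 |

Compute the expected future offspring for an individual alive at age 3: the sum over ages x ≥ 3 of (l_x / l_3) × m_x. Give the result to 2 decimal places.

l_3 = 0.044. Conditional survival from age 3 to x is l_x / l_3.
  x=3: (0.044/0.044) × 50 = 50.0000
  x=4: (0.013/0.044) × 173 = 51.1136
  x=5: (0.007/0.044) × 122 = 19.4091
  x=6: (0.002/0.044) × 488 = 22.1818
Sum = 50.0000 + 51.1136 + 19.4091 + 22.1818 = 142.7045

142.70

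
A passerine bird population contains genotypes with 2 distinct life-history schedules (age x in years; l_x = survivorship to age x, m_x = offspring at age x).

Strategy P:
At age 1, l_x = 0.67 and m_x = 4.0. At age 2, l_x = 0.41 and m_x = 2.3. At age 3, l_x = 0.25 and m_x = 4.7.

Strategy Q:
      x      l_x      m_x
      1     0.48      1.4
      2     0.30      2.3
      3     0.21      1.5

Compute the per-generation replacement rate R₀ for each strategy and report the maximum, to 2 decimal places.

Strategy P: R₀ = 0.67×4.0 + 0.41×2.3 + 0.25×4.7 = 4.7980
Strategy Q: R₀ = 0.48×1.4 + 0.30×2.3 + 0.21×1.5 = 1.6770
Highest R₀: strategy P with 4.7980.

4.80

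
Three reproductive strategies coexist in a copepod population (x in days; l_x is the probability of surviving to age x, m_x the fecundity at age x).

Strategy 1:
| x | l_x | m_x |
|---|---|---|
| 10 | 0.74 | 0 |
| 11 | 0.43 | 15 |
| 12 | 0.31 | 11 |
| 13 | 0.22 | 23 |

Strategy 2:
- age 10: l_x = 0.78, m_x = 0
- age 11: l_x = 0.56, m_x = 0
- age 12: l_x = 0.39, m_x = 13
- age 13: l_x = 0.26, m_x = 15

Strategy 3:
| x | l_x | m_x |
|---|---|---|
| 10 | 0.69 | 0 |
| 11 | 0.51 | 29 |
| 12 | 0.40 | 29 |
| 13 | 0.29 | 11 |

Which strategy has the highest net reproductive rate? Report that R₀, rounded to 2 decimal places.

29.58

Strategy 1: R₀ = 0.74×0 + 0.43×15 + 0.31×11 + 0.22×23 = 14.9200
Strategy 2: R₀ = 0.78×0 + 0.56×0 + 0.39×13 + 0.26×15 = 8.9700
Strategy 3: R₀ = 0.69×0 + 0.51×29 + 0.40×29 + 0.29×11 = 29.5800
Highest R₀: strategy 3 with 29.5800.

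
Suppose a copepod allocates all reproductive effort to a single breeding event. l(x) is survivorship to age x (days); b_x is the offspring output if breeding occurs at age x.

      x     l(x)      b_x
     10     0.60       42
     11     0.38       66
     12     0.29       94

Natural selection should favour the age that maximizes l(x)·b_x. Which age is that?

12

Expected offspring if breeding at age x = l(x) × b_x:
  age 10: 0.60 × 42 = 25.200
  age 11: 0.38 × 66 = 25.080
  age 12: 0.29 × 94 = 27.260
Maximum at age 12 (27.260).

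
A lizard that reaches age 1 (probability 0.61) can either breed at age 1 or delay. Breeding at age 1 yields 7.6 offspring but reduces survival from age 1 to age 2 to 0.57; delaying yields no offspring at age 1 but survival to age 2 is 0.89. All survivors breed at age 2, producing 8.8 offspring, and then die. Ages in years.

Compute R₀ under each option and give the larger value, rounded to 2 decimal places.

breed at age 1: R₀ = 0.61 × (7.6 + 0.57 × 8.8) = 0.61 × 12.6160 = 7.6958
delay to age 2: R₀ = 0.61 × (0.89 × 8.8) = 0.61 × 7.8320 = 4.7775
Higher: breed at age 1 (7.6958).

7.70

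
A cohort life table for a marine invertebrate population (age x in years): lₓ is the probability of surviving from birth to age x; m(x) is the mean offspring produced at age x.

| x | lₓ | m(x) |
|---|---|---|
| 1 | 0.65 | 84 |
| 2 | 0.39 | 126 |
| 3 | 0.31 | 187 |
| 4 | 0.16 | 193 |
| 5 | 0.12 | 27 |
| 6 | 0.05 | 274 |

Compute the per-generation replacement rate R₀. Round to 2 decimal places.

R₀ = Σ lₓ m(x):
  age 1: 0.65 × 84 = 54.6000
  age 2: 0.39 × 126 = 49.1400
  age 3: 0.31 × 187 = 57.9700
  age 4: 0.16 × 193 = 30.8800
  age 5: 0.12 × 27 = 3.2400
  age 6: 0.05 × 274 = 13.7000
R₀ = 54.6000 + 49.1400 + 57.9700 + 30.8800 + 3.2400 + 13.7000 = 209.5300

209.53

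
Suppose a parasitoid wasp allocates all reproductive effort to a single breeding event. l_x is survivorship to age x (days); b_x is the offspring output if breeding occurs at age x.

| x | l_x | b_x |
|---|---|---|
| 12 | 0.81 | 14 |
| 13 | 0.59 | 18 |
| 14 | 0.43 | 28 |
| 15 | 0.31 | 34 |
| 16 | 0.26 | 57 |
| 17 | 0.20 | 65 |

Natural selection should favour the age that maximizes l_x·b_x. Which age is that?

16

Expected offspring if breeding at age x = l_x × b_x:
  age 12: 0.81 × 14 = 11.340
  age 13: 0.59 × 18 = 10.620
  age 14: 0.43 × 28 = 12.040
  age 15: 0.31 × 34 = 10.540
  age 16: 0.26 × 57 = 14.820
  age 17: 0.20 × 65 = 13.000
Maximum at age 16 (14.820).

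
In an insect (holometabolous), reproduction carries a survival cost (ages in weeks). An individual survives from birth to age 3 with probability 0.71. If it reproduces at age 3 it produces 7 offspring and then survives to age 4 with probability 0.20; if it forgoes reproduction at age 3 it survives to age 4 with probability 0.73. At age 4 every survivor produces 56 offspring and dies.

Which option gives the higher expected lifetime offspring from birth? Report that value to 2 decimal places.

29.02

breed at age 3: R₀ = 0.71 × (7 + 0.20 × 56) = 0.71 × 18.2000 = 12.9220
delay to age 4: R₀ = 0.71 × (0.73 × 56) = 0.71 × 40.8800 = 29.0248
Higher: delay to age 4 (29.0248).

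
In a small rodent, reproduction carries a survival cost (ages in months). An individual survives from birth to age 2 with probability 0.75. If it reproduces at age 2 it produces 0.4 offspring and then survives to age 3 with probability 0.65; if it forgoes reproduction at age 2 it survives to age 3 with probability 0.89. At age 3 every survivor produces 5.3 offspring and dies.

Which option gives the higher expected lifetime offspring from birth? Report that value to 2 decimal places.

3.54

breed at age 2: R₀ = 0.75 × (0.4 + 0.65 × 5.3) = 0.75 × 3.8450 = 2.8838
delay to age 3: R₀ = 0.75 × (0.89 × 5.3) = 0.75 × 4.7170 = 3.5377
Higher: delay to age 3 (3.5377).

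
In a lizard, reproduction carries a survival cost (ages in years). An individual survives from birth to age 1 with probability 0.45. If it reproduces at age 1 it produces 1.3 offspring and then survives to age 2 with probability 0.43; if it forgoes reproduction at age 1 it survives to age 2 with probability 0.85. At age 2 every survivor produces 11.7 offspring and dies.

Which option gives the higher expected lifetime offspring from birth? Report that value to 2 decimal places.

breed at age 1: R₀ = 0.45 × (1.3 + 0.43 × 11.7) = 0.45 × 6.3310 = 2.8489
delay to age 2: R₀ = 0.45 × (0.85 × 11.7) = 0.45 × 9.9450 = 4.4752
Higher: delay to age 2 (4.4752).

4.48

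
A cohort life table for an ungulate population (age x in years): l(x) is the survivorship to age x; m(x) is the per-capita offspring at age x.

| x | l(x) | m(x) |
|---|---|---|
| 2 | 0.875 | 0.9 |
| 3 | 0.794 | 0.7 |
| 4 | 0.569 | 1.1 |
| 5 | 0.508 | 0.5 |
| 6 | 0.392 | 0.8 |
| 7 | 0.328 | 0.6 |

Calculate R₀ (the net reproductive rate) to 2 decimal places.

R₀ = Σ l(x) m(x):
  age 2: 0.875 × 0.9 = 0.7875
  age 3: 0.794 × 0.7 = 0.5558
  age 4: 0.569 × 1.1 = 0.6259
  age 5: 0.508 × 0.5 = 0.2540
  age 6: 0.392 × 0.8 = 0.3136
  age 7: 0.328 × 0.6 = 0.1968
R₀ = 0.7875 + 0.5558 + 0.6259 + 0.2540 + 0.3136 + 0.1968 = 2.7336

2.73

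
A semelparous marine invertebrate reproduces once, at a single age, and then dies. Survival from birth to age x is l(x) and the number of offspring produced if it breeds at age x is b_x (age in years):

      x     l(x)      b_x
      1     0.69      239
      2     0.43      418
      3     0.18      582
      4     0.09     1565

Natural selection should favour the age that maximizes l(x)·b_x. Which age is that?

Expected offspring if breeding at age x = l(x) × b_x:
  age 1: 0.69 × 239 = 164.910
  age 2: 0.43 × 418 = 179.740
  age 3: 0.18 × 582 = 104.760
  age 4: 0.09 × 1565 = 140.850
Maximum at age 2 (179.740).

2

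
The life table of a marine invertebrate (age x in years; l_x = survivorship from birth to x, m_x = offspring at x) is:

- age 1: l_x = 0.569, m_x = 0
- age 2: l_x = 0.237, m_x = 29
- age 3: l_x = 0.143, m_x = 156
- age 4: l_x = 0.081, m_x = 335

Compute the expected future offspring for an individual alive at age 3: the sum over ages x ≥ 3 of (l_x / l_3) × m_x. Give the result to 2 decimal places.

l_3 = 0.143. Conditional survival from age 3 to x is l_x / l_3.
  x=3: (0.143/0.143) × 156 = 156.0000
  x=4: (0.081/0.143) × 335 = 189.7552
Sum = 156.0000 + 189.7552 = 345.7552

345.76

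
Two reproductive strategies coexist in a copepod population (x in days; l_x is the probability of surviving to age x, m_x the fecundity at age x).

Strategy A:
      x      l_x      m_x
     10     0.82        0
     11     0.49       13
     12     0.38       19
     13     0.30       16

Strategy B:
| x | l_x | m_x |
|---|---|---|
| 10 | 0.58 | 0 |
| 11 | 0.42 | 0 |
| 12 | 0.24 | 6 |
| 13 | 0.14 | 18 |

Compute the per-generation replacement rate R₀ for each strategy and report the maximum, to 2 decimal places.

Strategy A: R₀ = 0.82×0 + 0.49×13 + 0.38×19 + 0.30×16 = 18.3900
Strategy B: R₀ = 0.58×0 + 0.42×0 + 0.24×6 + 0.14×18 = 3.9600
Highest R₀: strategy A with 18.3900.

18.39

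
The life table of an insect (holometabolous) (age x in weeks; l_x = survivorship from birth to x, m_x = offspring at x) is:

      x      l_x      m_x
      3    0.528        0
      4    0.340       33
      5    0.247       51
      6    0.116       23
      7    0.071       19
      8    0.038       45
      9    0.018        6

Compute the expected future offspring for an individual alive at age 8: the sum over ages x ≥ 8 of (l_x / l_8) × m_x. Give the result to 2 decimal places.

l_8 = 0.038. Conditional survival from age 8 to x is l_x / l_8.
  x=8: (0.038/0.038) × 45 = 45.0000
  x=9: (0.018/0.038) × 6 = 2.8421
Sum = 45.0000 + 2.8421 = 47.8421

47.84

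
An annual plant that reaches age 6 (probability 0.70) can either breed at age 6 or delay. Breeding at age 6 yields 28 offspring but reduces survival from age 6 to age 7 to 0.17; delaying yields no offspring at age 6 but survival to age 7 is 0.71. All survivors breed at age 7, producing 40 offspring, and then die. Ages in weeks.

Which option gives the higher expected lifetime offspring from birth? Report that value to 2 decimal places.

breed at age 6: R₀ = 0.70 × (28 + 0.17 × 40) = 0.70 × 34.8000 = 24.3600
delay to age 7: R₀ = 0.70 × (0.71 × 40) = 0.70 × 28.4000 = 19.8800
Higher: breed at age 6 (24.3600).

24.36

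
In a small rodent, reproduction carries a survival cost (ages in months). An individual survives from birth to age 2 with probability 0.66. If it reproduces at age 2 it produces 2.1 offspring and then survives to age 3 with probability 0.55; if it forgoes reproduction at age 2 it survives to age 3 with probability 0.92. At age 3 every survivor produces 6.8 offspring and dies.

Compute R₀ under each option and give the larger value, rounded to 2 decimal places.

4.13

breed at age 2: R₀ = 0.66 × (2.1 + 0.55 × 6.8) = 0.66 × 5.8400 = 3.8544
delay to age 3: R₀ = 0.66 × (0.92 × 6.8) = 0.66 × 6.2560 = 4.1290
Higher: delay to age 3 (4.1290).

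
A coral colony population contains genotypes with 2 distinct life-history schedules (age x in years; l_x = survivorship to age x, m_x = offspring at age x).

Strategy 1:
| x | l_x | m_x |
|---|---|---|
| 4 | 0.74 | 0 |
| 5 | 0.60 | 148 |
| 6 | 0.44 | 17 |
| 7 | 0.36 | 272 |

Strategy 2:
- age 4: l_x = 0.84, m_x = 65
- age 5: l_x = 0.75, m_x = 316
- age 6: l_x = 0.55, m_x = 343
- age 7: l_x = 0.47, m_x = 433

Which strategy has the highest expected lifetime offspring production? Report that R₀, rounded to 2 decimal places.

Strategy 1: R₀ = 0.74×0 + 0.60×148 + 0.44×17 + 0.36×272 = 194.2000
Strategy 2: R₀ = 0.84×65 + 0.75×316 + 0.55×343 + 0.47×433 = 683.7600
Highest R₀: strategy 2 with 683.7600.

683.76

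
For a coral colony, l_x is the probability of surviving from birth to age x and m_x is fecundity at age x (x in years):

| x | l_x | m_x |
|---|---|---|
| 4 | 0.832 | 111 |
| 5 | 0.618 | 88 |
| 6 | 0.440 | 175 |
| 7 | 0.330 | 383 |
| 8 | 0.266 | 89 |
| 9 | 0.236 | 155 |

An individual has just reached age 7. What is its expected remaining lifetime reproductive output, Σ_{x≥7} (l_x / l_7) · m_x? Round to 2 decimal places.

l_7 = 0.330. Conditional survival from age 7 to x is l_x / l_7.
  x=7: (0.330/0.330) × 383 = 383.0000
  x=8: (0.266/0.330) × 89 = 71.7394
  x=9: (0.236/0.330) × 155 = 110.8485
Sum = 383.0000 + 71.7394 + 110.8485 = 565.5879

565.59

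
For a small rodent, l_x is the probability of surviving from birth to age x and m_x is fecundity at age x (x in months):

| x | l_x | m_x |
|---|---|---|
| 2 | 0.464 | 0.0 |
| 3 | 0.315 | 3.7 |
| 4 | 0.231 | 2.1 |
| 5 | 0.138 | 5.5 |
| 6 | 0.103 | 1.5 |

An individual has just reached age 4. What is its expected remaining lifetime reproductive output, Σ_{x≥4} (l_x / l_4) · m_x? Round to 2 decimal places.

l_4 = 0.231. Conditional survival from age 4 to x is l_x / l_4.
  x=4: (0.231/0.231) × 2.1 = 2.1000
  x=5: (0.138/0.231) × 5.5 = 3.2857
  x=6: (0.103/0.231) × 1.5 = 0.6688
Sum = 2.1000 + 3.2857 + 0.6688 = 6.0545

6.05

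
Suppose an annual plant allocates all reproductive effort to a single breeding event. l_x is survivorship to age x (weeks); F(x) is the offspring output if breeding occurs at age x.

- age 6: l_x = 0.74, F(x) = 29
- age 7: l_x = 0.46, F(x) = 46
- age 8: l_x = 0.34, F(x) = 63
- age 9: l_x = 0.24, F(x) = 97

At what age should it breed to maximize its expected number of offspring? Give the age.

Expected offspring if breeding at age x = l_x × F(x):
  age 6: 0.74 × 29 = 21.460
  age 7: 0.46 × 46 = 21.160
  age 8: 0.34 × 63 = 21.420
  age 9: 0.24 × 97 = 23.280
Maximum at age 9 (23.280).

9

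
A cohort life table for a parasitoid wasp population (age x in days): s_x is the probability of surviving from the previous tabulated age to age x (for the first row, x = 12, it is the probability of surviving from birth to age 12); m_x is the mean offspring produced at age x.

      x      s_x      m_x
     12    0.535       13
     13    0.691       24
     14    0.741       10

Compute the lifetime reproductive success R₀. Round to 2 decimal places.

Survivorship from birth: l_x = s_12·s_13·…·s_x.
  l_12 = 0.53500
  l_13 = 0.36968
  l_14 = 0.27394
R₀ = Σ l_x m_x:
  age 12: 0.53500 × 13 = 6.9550
  age 13: 0.36968 × 24 = 8.8723
  age 14: 0.27394 × 10 = 2.7394
R₀ = 6.9550 + 8.8723 + 2.7394 = 18.5667

18.57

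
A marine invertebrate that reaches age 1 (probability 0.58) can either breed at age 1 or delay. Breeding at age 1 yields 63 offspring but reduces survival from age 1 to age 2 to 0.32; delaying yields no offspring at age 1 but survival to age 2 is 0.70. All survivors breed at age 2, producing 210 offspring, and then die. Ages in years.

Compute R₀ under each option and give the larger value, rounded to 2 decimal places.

breed at age 1: R₀ = 0.58 × (63 + 0.32 × 210) = 0.58 × 130.2000 = 75.5160
delay to age 2: R₀ = 0.58 × (0.70 × 210) = 0.58 × 147.0000 = 85.2600
Higher: delay to age 2 (85.2600).

85.26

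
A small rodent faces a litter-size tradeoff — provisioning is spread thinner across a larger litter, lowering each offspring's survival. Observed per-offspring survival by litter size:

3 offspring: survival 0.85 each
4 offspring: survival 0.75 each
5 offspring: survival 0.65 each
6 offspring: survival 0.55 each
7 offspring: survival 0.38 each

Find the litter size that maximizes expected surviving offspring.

Expected surviving offspring = c × s(c):
  c=3: 3 × 0.85 = 2.550
  c=4: 4 × 0.75 = 3.000
  c=5: 5 × 0.65 = 3.250
  c=6: 6 × 0.55 = 3.300
  c=7: 7 × 0.38 = 2.660
Maximum at c = 6 (3.300 surviving offspring).

6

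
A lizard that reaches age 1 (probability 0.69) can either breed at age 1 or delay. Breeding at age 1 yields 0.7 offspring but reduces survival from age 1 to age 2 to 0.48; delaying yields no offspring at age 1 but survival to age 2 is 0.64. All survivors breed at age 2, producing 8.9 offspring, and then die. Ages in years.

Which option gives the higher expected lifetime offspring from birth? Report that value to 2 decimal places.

3.93

breed at age 1: R₀ = 0.69 × (0.7 + 0.48 × 8.9) = 0.69 × 4.9720 = 3.4307
delay to age 2: R₀ = 0.69 × (0.64 × 8.9) = 0.69 × 5.6960 = 3.9302
Higher: delay to age 2 (3.9302).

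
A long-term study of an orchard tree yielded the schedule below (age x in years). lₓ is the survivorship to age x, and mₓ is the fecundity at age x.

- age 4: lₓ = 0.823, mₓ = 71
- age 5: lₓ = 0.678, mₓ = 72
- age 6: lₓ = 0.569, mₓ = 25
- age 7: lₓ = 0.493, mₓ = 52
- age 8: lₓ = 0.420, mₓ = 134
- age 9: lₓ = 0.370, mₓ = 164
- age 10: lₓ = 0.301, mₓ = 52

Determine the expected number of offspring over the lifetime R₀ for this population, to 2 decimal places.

279.72

R₀ = Σ lₓ mₓ:
  age 4: 0.823 × 71 = 58.4330
  age 5: 0.678 × 72 = 48.8160
  age 6: 0.569 × 25 = 14.2250
  age 7: 0.493 × 52 = 25.6360
  age 8: 0.420 × 134 = 56.2800
  age 9: 0.370 × 164 = 60.6800
  age 10: 0.301 × 52 = 15.6520
R₀ = 58.4330 + 48.8160 + 14.2250 + 25.6360 + 56.2800 + 60.6800 + 15.6520 = 279.7220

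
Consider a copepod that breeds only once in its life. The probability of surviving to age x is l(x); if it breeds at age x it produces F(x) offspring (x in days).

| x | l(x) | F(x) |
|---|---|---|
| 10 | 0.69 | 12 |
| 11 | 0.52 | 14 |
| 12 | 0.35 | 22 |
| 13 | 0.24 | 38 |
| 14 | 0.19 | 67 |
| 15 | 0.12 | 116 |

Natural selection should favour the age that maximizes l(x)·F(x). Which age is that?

15

Expected offspring if breeding at age x = l(x) × F(x):
  age 10: 0.69 × 12 = 8.280
  age 11: 0.52 × 14 = 7.280
  age 12: 0.35 × 22 = 7.700
  age 13: 0.24 × 38 = 9.120
  age 14: 0.19 × 67 = 12.730
  age 15: 0.12 × 116 = 13.920
Maximum at age 15 (13.920).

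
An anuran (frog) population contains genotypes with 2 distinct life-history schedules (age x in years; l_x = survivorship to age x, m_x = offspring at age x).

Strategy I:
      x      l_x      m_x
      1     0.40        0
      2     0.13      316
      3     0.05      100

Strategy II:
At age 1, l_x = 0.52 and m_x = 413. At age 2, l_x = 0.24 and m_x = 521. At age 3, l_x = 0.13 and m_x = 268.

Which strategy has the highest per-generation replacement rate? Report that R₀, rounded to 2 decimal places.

Strategy I: R₀ = 0.40×0 + 0.13×316 + 0.05×100 = 46.0800
Strategy II: R₀ = 0.52×413 + 0.24×521 + 0.13×268 = 374.6400
Highest R₀: strategy II with 374.6400.

374.64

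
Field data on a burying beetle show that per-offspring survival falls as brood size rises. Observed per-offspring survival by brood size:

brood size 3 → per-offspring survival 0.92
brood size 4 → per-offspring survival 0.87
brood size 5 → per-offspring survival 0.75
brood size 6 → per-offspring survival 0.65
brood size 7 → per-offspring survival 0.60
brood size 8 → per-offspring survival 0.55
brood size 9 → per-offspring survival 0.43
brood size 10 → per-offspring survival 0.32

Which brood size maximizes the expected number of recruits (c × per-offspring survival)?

Expected recruits = c × s(c):
  c=3: 3 × 0.92 = 2.760
  c=4: 4 × 0.87 = 3.480
  c=5: 5 × 0.75 = 3.750
  c=6: 6 × 0.65 = 3.900
  c=7: 7 × 0.60 = 4.200
  c=8: 8 × 0.55 = 4.400
  c=9: 9 × 0.43 = 3.870
  c=10: 10 × 0.32 = 3.200
Maximum at c = 8 (4.400 recruits).

8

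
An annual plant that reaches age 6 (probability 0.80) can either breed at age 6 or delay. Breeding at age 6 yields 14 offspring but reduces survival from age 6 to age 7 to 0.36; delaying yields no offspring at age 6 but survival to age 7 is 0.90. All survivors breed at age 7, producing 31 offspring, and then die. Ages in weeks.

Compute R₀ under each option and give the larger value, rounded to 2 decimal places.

breed at age 6: R₀ = 0.80 × (14 + 0.36 × 31) = 0.80 × 25.1600 = 20.1280
delay to age 7: R₀ = 0.80 × (0.90 × 31) = 0.80 × 27.9000 = 22.3200
Higher: delay to age 7 (22.3200).

22.32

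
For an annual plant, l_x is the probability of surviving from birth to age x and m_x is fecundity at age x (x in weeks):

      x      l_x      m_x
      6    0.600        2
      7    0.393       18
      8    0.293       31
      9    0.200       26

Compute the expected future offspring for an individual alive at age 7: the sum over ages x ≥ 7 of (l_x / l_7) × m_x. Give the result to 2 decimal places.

54.34

l_7 = 0.393. Conditional survival from age 7 to x is l_x / l_7.
  x=7: (0.393/0.393) × 18 = 18.0000
  x=8: (0.293/0.393) × 31 = 23.1120
  x=9: (0.200/0.393) × 26 = 13.2316
Sum = 18.0000 + 23.1120 + 13.2316 = 54.3435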